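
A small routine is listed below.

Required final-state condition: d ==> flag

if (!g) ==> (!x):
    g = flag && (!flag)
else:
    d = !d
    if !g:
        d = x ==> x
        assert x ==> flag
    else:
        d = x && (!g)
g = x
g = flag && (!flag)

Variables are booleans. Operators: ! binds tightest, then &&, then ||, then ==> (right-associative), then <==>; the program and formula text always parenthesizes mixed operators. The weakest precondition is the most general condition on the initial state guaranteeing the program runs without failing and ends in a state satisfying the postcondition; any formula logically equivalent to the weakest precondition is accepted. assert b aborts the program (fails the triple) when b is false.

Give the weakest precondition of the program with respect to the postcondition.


Working backward. After the program, d ==> flag must hold.
Before g := flag && (!flag): d ==> flag
Before g := x: d ==> flag
Then branch requires d ==> flag; else branch requires ((!g) ==> ((x ==> flag) && flag)) && (g ==> ((x && (!g)) ==> flag)).
Before the if: (((!g) ==> (!x)) ==> (d ==> flag)) && ((!((!g) ==> (!x))) ==> (((!g) ==> ((x ==> flag) && flag)) && (g ==> ((x && (!g)) ==> flag))))
Answer: WP = (((!g) ==> (!x)) ==> (d ==> flag)) && ((!((!g) ==> (!x))) ==> (((!g) ==> ((x ==> flag) && flag)) && (g ==> ((x && (!g)) ==> flag))))


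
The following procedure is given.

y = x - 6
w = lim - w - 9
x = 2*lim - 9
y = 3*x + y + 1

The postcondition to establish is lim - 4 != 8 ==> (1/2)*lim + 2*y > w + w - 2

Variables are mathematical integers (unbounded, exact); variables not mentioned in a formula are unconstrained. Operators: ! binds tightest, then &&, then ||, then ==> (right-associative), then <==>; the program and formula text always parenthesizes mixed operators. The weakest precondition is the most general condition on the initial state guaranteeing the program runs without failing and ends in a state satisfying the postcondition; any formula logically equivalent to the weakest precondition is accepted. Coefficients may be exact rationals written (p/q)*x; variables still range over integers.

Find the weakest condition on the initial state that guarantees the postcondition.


Working backward. After the program, the postcondition lim - 4 != 8 ==> (1/2)*lim + 2*y > w + w - 2 must hold; in canonical form it is lim != 12 ==> (1/2)*lim + 2*y > 2*w - 2.
Before y := 3*x + y + 1: lim != 12 ==> (1/2)*lim + 6*x + 2*y > 2*w - 4
Before x := 2*lim - 9: lim != 12 ==> (25/2)*lim + 2*y > 2*w + 50
Before w := lim - w - 9: lim != 12 ==> (21/2)*lim + 2*w + 2*y > 32
Before y := x - 6: lim != 12 ==> (21/2)*lim + 2*w + 2*x > 44
Answer: WP = lim != 12 ==> (21/2)*lim + 2*w + 2*x > 44


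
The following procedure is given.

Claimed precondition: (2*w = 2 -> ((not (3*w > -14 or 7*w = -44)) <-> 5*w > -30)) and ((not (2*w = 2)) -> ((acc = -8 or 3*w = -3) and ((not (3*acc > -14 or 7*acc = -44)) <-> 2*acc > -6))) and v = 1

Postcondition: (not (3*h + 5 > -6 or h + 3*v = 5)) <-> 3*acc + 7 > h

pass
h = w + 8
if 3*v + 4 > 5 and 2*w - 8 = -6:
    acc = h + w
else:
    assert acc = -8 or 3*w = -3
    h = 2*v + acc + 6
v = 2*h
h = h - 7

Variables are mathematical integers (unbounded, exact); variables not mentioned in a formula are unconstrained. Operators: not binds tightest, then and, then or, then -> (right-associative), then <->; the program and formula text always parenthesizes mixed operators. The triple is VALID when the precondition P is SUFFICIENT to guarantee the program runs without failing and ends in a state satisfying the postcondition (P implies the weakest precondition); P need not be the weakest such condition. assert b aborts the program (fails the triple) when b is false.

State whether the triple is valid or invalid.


Working backward. After the program, the postcondition (not (3*h + 5 > -6 or h + 3*v = 5)) <-> 3*acc + 7 > h must hold; in canonical form it is (not (3*h > -11 or h + 3*v = 5)) <-> 3*acc > h - 7.
Before h := h - 7: (not (3*h > 10 or h + 3*v = 12)) <-> 3*acc > h - 14
Before v := 2*h: (not (3*h > 10 or 7*h = 12)) <-> 3*acc > h - 14
Then branch requires (not (3*h > 10 or 7*h = 12)) <-> 2*h + 3*w > -14; else branch requires (acc = -8 or 3*w = -3) and ((not (3*acc + 6*v > -8 or 7*acc + 14*v = -30)) <-> 2*acc > 2*v - 8).
Before the if: ((3*v > 1 and 2*w = 2) -> ((not (3*h > 10 or 7*h = 12)) <-> 2*h + 3*w > -14)) and ((not (3*v > 1 and 2*w = 2)) -> ((acc = -8 or 3*w = -3) and ((not (3*acc + 6*v > -8 or 7*acc + 14*v = -30)) <-> 2*acc > 2*v - 8)))
Before h := w + 8: ((3*v > 1 and 2*w = 2) -> ((not (3*w > -14 or 7*w = -44)) <-> 5*w > -30)) and ((not (3*v > 1 and 2*w = 2)) -> ((acc = -8 or 3*w = -3) and ((not (3*acc + 6*v > -8 or 7*acc + 14*v = -30)) <-> 2*acc > 2*v - 8)))
Before skip: ((3*v > 1 and 2*w = 2) -> ((not (3*w > -14 or 7*w = -44)) <-> 5*w > -30)) and ((not (3*v > 1 and 2*w = 2)) -> ((acc = -8 or 3*w = -3) and ((not (3*acc + 6*v > -8 or 7*acc + 14*v = -30)) <-> 2*acc > 2*v - 8)))
The weakest precondition is ((3*v > 1 and 2*w = 2) -> ((not (3*w > -14 or 7*w = -44)) <-> 5*w > -30)) and ((not (3*v > 1 and 2*w = 2)) -> ((acc = -8 or 3*w = -3) and ((not (3*acc + 6*v > -8 or 7*acc + 14*v = -30)) <-> 2*acc > 2*v - 8))).
Check whether (2*w = 2 -> ((not (3*w > -14 or 7*w = -44)) <-> 5*w > -30)) and ((not (2*w = 2)) -> ((acc = -8 or 3*w = -3) and ((not (3*acc > -14 or 7*acc = -44)) <-> 2*acc > -6))) and v = 1 implies it.
Every state satisfying the precondition satisfies the weakest precondition: the implication holds.
Answer: valid


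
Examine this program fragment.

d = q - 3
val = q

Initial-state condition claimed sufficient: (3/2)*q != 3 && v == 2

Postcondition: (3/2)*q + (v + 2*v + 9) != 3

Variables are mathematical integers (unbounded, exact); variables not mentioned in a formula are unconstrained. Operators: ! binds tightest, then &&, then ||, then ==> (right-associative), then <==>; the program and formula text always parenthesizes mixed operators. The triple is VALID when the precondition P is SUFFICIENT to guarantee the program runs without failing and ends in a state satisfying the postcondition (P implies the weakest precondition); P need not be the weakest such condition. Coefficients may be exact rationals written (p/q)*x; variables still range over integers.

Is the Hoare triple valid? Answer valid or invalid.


Working backward. After the program, the postcondition (3/2)*q + (v + 2*v + 9) != 3 must hold; in canonical form it is (3/2)*q + 3*v != -6.
Before val := q: (3/2)*q + 3*v != -6
Before d := q - 3: (3/2)*q + 3*v != -6
The weakest precondition is (3/2)*q + 3*v != -6.
Check whether (3/2)*q != 3 && v == 2 implies it.
Countermodel: at the initial state q = -8, v = 2, the precondition holds but the weakest precondition fails.
Answer: invalid


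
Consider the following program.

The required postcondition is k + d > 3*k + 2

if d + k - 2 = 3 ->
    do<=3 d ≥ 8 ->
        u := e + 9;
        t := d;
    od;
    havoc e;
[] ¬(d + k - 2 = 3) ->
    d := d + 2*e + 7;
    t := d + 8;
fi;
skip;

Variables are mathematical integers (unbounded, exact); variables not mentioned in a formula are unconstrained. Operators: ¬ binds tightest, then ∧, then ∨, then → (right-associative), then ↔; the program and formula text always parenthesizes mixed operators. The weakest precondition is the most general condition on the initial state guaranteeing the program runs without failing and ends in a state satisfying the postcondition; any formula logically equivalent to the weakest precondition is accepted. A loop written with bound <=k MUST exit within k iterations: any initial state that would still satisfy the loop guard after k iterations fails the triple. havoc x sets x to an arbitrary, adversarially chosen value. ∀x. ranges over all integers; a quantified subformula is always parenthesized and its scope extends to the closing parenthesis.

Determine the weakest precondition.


Working backward. After the program, the postcondition k + d > 3*k + 2 must hold; in canonical form it is d > 2*k + 2.
Before skip: d > 2*k + 2
Then branch requires (d ≥ 8 → ((d ≥ 8 → ((d ≥ 8 → ((¬(d ≥ 8)) ∧ d > 2*k + 2)) ∧ ((¬(d ≥ 8)) → d > 2*k + 2))) ∧ ((¬(d ≥ 8)) → d > 2*k + 2))) ∧ ((¬(d ≥ 8)) → d > 2*k + 2); else branch requires d + 2*e > 2*k - 5.
Before the if: (d + k = 5 → ((d ≥ 8 → ((d ≥ 8 → ((d ≥ 8 → ((¬(d ≥ 8)) ∧ d > 2*k + 2)) ∧ ((¬(d ≥ 8)) → d > 2*k + 2))) ∧ ((¬(d ≥ 8)) → d > 2*k + 2))) ∧ ((¬(d ≥ 8)) → d > 2*k + 2))) ∧ ((¬(d + k = 5)) → d + 2*e > 2*k - 5)
Answer: WP = (d + k = 5 → ((d ≥ 8 → ((d ≥ 8 → ((d ≥ 8 → ((¬(d ≥ 8)) ∧ d > 2*k + 2)) ∧ ((¬(d ≥ 8)) → d > 2*k + 2))) ∧ ((¬(d ≥ 8)) → d > 2*k + 2))) ∧ ((¬(d ≥ 8)) → d > 2*k + 2))) ∧ ((¬(d + k = 5)) → d + 2*e > 2*k - 5)


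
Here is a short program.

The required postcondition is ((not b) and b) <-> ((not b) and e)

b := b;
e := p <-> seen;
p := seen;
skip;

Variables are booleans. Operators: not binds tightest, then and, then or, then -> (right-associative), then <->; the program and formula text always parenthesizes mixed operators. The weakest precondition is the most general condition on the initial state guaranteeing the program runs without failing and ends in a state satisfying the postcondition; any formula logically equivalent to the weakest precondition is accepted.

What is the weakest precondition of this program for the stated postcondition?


Working backward. After the program, the postcondition ((not b) and b) <-> ((not b) and e) must hold; in canonical form it is not ((not b) and e).
Before skip: not ((not b) and e)
Before p := seen: not ((not b) and e)
Before e := p <-> seen: not ((not b) and (p <-> seen))
Before b := b: not ((not b) and (p <-> seen))
Answer: WP = not ((not b) and (p <-> seen))


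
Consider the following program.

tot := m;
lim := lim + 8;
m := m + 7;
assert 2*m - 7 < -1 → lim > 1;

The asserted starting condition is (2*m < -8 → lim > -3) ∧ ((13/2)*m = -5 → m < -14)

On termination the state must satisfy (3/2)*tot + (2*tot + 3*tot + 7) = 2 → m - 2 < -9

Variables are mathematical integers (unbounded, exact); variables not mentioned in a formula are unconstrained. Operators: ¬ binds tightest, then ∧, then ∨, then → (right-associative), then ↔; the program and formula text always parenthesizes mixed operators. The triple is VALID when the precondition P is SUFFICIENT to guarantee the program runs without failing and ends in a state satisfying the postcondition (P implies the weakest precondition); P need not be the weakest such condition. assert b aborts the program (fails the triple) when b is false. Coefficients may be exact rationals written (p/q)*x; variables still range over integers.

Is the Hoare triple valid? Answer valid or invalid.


Working backward. After the program, the postcondition (3/2)*tot + (2*tot + 3*tot + 7) = 2 → m - 2 < -9 must hold; in canonical form it is (13/2)*tot = -5 → m < -7.
Before assert 2*m - 7 < -1 → lim > 1: (2*m < 6 → lim > 1) ∧ ((13/2)*tot = -5 → m < -7)
Before m := m + 7: (2*m < -8 → lim > 1) ∧ ((13/2)*tot = -5 → m < -14)
Before lim := lim + 8: (2*m < -8 → lim > -7) ∧ ((13/2)*tot = -5 → m < -14)
Before tot := m: (2*m < -8 → lim > -7) ∧ ((13/2)*m = -5 → m < -14)
The weakest precondition is (2*m < -8 → lim > -7) ∧ ((13/2)*m = -5 → m < -14).
Check whether (2*m < -8 → lim > -3) ∧ ((13/2)*m = -5 → m < -14) implies it.
Every state satisfying the precondition satisfies the weakest precondition: the implication holds.
Answer: valid


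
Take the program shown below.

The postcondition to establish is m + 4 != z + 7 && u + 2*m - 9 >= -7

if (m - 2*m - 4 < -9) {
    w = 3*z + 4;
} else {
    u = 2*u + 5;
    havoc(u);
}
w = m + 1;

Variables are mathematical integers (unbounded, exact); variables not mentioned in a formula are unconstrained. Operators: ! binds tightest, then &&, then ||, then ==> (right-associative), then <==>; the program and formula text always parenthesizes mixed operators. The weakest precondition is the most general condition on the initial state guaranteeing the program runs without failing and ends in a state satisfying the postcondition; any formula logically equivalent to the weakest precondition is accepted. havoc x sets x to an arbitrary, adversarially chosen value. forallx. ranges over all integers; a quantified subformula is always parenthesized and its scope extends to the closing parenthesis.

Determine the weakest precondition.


Working backward. After the program, the postcondition m + 4 != z + 7 && u + 2*m - 9 >= -7 must hold; in canonical form it is m != z + 3 && 2*m + u >= 2.
Before w := m + 1: m != z + 3 && 2*m + u >= 2
Then branch requires m != z + 3 && 2*m + u >= 2; else branch requires forall u_1. (m != z + 3 && 2*m + u_1 >= 2).
Before the if: (m > 5 ==> (m != z + 3 && 2*m + u >= 2)) && ((!(m > 5)) ==> (forall u_1. (m != z + 3 && 2*m + u_1 >= 2)))
Answer: WP = (m > 5 ==> (m != z + 3 && 2*m + u >= 2)) && ((!(m > 5)) ==> (forall u_1. (m != z + 3 && 2*m + u_1 >= 2)))


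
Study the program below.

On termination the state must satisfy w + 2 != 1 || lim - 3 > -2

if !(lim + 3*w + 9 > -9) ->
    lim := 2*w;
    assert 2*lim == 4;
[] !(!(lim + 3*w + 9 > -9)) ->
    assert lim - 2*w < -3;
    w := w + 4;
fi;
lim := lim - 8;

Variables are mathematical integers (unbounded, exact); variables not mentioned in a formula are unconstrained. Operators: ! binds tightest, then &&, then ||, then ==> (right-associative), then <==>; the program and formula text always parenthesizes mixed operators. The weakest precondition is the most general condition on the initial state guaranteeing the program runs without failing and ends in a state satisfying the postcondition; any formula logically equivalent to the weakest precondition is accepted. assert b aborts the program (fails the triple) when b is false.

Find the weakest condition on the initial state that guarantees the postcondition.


Working backward. After the program, the postcondition w + 2 != 1 || lim - 3 > -2 must hold; in canonical form it is w != -1 || lim > 1.
Before lim := lim - 8: w != -1 || lim > 9
Then branch requires 4*w == 4 && (w != -1 || 2*w > 9); else branch requires lim < 2*w - 3 && (w != -5 || lim > 9).
Before the if: ((!(lim + 3*w > -18)) ==> (4*w == 4 && (w != -1 || 2*w > 9))) && (lim + 3*w > -18 ==> (lim < 2*w - 3 && (w != -5 || lim > 9)))
Answer: WP = ((!(lim + 3*w > -18)) ==> (4*w == 4 && (w != -1 || 2*w > 9))) && (lim + 3*w > -18 ==> (lim < 2*w - 3 && (w != -5 || lim > 9)))


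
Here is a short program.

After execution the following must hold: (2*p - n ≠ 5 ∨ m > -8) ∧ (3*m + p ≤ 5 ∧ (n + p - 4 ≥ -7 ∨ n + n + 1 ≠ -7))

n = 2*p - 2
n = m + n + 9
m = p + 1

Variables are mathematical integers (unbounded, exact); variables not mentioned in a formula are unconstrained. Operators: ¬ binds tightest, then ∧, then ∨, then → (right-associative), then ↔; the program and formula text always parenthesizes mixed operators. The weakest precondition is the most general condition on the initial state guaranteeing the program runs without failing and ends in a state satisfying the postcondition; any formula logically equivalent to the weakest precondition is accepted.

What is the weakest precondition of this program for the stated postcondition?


Working backward. After the program, the postcondition (2*p - n ≠ 5 ∨ m > -8) ∧ (3*m + p ≤ 5 ∧ (n + p - 4 ≥ -7 ∨ n + n + 1 ≠ -7)) must hold; in canonical form it is (2*p ≠ n + 5 ∨ m > -8) ∧ 3*m + p ≤ 5 ∧ (n + p ≥ -3 ∨ 2*n ≠ -8).
Before m := p + 1: (2*p ≠ n + 5 ∨ p > -9) ∧ 4*p ≤ 2 ∧ (n + p ≥ -3 ∨ 2*n ≠ -8)
Before n := m + n + 9: (2*p ≠ m + n + 14 ∨ p > -9) ∧ 4*p ≤ 2 ∧ (m + n + p ≥ -12 ∨ 2*m + 2*n ≠ -26)
Before n := 2*p - 2: (m ≠ -12 ∨ p > -9) ∧ 4*p ≤ 2 ∧ (m + 3*p ≥ -10 ∨ 2*m + 4*p ≠ -22)
Answer: WP = (m ≠ -12 ∨ p > -9) ∧ 4*p ≤ 2 ∧ (m + 3*p ≥ -10 ∨ 2*m + 4*p ≠ -22)


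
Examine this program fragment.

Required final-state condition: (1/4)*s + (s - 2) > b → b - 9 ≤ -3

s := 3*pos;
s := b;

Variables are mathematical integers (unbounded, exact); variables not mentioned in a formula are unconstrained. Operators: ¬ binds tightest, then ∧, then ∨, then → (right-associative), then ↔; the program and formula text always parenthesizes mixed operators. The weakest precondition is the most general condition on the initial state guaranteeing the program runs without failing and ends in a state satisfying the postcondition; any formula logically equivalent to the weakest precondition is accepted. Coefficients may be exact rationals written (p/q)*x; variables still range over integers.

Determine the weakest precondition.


Working backward. After the program, the postcondition (1/4)*s + (s - 2) > b → b - 9 ≤ -3 must hold; in canonical form it is (5/4)*s > b + 2 → b ≤ 6.
Before s := b: (1/4)*b > 2 → b ≤ 6
Before s := 3*pos: (1/4)*b > 2 → b ≤ 6
Answer: WP = (1/4)*b > 2 → b ≤ 6


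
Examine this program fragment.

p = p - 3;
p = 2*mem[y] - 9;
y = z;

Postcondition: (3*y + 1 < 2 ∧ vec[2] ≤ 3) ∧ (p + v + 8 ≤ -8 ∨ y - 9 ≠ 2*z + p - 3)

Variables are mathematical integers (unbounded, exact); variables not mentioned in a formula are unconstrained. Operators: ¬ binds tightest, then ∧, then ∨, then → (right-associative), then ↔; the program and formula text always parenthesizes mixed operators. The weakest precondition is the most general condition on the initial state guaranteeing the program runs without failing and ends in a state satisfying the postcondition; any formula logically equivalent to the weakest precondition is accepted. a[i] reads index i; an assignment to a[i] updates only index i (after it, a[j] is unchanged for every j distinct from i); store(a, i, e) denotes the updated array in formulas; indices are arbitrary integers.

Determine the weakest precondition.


Working backward. After the program, the postcondition (3*y + 1 < 2 ∧ vec[2] ≤ 3) ∧ (p + v + 8 ≤ -8 ∨ y - 9 ≠ 2*z + p - 3) must hold; in canonical form it is 3*y < 1 ∧ vec[2] ≤ 3 ∧ (p + v ≤ -16 ∨ y ≠ p + 2*z + 6).
Before y := z: 3*z < 1 ∧ vec[2] ≤ 3 ∧ (p + v ≤ -16 ∨ p + z ≠ -6)
Before p := 2*mem[y] - 9: 3*z < 1 ∧ vec[2] ≤ 3 ∧ (2*mem[y] + v ≤ -7 ∨ 2*mem[y] + z ≠ 3)
Before p := p - 3: 3*z < 1 ∧ vec[2] ≤ 3 ∧ (2*mem[y] + v ≤ -7 ∨ 2*mem[y] + z ≠ 3)
Answer: WP = 3*z < 1 ∧ vec[2] ≤ 3 ∧ (2*mem[y] + v ≤ -7 ∨ 2*mem[y] + z ≠ 3)


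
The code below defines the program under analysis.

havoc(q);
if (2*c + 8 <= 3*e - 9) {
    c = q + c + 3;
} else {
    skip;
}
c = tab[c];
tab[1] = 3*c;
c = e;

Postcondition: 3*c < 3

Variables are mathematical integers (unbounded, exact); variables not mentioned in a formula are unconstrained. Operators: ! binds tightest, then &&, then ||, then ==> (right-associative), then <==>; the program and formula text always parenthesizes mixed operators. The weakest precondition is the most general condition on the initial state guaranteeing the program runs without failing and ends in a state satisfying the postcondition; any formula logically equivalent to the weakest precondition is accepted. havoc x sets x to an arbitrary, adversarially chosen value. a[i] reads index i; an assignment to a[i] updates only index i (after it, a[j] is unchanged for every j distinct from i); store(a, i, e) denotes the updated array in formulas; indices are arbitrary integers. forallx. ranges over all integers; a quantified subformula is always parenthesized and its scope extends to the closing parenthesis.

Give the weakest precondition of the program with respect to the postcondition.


Working backward. After the program, 3*c < 3 must hold.
Before c := e: 3*e < 3
Before tab[1] := 3*c: 3*e < 3
Before c := tab[c]: 3*e < 3
Then branch requires 3*e < 3; else branch requires 3*e < 3.
Before the if: (2*c <= 3*e - 17 ==> 3*e < 3) && ((!(2*c <= 3*e - 17)) ==> 3*e < 3)
Before havoc q: (2*c <= 3*e - 17 ==> 3*e < 3) && ((!(2*c <= 3*e - 17)) ==> 3*e < 3)
Answer: WP = (2*c <= 3*e - 17 ==> 3*e < 3) && ((!(2*c <= 3*e - 17)) ==> 3*e < 3)


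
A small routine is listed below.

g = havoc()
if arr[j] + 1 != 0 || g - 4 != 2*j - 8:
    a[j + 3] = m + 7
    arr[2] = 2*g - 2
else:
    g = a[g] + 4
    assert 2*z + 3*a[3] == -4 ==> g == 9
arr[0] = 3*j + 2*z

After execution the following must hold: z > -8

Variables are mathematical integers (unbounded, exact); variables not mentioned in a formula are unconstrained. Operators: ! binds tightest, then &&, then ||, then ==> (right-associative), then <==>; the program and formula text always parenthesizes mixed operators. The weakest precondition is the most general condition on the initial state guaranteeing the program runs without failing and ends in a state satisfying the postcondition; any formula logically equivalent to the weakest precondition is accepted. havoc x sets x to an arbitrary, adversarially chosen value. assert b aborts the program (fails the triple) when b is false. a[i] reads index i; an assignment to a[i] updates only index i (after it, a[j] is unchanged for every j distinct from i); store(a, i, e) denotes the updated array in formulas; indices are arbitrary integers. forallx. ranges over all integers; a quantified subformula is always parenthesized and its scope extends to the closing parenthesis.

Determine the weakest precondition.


Working backward. After the program, z > -8 must hold.
Before arr[0] := 3*j + 2*z: z > -8
Then branch requires z > -8; else branch requires (3*a[3] + 2*z == -4 ==> a[g] == 5) && z > -8.
Before the if: ((arr[j] != -1 || g != 2*j - 4) ==> z > -8) && ((!(arr[j] != -1 || g != 2*j - 4)) ==> ((3*a[3] + 2*z == -4 ==> a[g] == 5) && z > -8))
Before havoc g: forall g_1. (((arr[j] != -1 || g_1 != 2*j - 4) ==> z > -8) && ((!(arr[j] != -1 || g_1 != 2*j - 4)) ==> ((3*a[3] + 2*z == -4 ==> a[g_1] == 5) && z > -8)))
Answer: WP = forall g_1. (((arr[j] != -1 || g_1 != 2*j - 4) ==> z > -8) && ((!(arr[j] != -1 || g_1 != 2*j - 4)) ==> ((3*a[3] + 2*z == -4 ==> a[g_1] == 5) && z > -8)))


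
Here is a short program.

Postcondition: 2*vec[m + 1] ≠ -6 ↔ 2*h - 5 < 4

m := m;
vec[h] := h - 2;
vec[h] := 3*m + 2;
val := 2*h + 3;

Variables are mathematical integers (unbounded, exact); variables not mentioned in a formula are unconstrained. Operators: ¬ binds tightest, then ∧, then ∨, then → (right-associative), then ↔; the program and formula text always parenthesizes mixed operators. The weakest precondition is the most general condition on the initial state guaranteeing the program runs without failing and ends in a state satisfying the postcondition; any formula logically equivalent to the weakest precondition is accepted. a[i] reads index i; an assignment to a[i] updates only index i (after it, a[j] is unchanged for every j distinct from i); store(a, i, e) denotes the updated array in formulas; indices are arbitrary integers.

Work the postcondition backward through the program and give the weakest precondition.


Working backward. After the program, the postcondition 2*vec[m + 1] ≠ -6 ↔ 2*h - 5 < 4 must hold; in canonical form it is 2*vec[m + 1] ≠ -6 ↔ 2*h < 9.
Before val := 2*h + 3: 2*vec[m + 1] ≠ -6 ↔ 2*h < 9
Before vec[h] := 3*m + 2: 2*store(vec, h, 3*m + 2)[m + 1] ≠ -6 ↔ 2*h < 9
Before vec[h] := h - 2: 2*store(store(vec, h, h - 2), h, 3*m + 2)[m + 1] ≠ -6 ↔ 2*h < 9
Before m := m: 2*store(store(vec, h, h - 2), h, 3*m + 2)[m + 1] ≠ -6 ↔ 2*h < 9
Answer: WP = 2*store(store(vec, h, h - 2), h, 3*m + 2)[m + 1] ≠ -6 ↔ 2*h < 9


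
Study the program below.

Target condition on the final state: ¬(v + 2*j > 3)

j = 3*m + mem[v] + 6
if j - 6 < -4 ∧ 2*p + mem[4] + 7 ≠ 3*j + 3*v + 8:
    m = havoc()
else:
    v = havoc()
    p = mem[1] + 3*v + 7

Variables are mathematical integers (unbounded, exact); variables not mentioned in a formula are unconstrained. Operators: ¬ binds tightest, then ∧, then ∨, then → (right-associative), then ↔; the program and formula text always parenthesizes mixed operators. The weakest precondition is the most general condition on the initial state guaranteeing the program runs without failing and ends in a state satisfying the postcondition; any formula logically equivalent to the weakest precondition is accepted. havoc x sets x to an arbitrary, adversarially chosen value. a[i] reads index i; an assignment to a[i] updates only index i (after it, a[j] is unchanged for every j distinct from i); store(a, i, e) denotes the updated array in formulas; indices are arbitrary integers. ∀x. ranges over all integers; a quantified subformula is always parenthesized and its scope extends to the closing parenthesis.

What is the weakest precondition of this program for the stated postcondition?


Working backward. After the program, the postcondition ¬(v + 2*j > 3) must hold; in canonical form it is ¬(2*j + v > 3).
Then branch requires ¬(2*j + v > 3); else branch requires ∀v_1. (¬(2*j + v_1 > 3)).
Before the if: ((j < 2 ∧ mem[4] + 2*p ≠ 3*j + 3*v + 1) → (¬(2*j + v > 3))) ∧ ((¬(j < 2 ∧ mem[4] + 2*p ≠ 3*j + 3*v + 1)) → (∀v_1. (¬(2*j + v_1 > 3))))
Before j := 3*m + mem[v] + 6: ((mem[v] + 3*m < -4 ∧ mem[4] + 2*p ≠ 3*mem[v] + 9*m + 3*v + 19) → (¬(2*mem[v] + 6*m + v > -9))) ∧ ((¬(mem[v] + 3*m < -4 ∧ mem[4] + 2*p ≠ 3*mem[v] + 9*m + 3*v + 19)) → (∀v_1. (¬(2*mem[v] + 6*m + v_1 > -9))))
Answer: WP = ((mem[v] + 3*m < -4 ∧ mem[4] + 2*p ≠ 3*mem[v] + 9*m + 3*v + 19) → (¬(2*mem[v] + 6*m + v > -9))) ∧ ((¬(mem[v] + 3*m < -4 ∧ mem[4] + 2*p ≠ 3*mem[v] + 9*m + 3*v + 19)) → (∀v_1. (¬(2*mem[v] + 6*m + v_1 > -9))))


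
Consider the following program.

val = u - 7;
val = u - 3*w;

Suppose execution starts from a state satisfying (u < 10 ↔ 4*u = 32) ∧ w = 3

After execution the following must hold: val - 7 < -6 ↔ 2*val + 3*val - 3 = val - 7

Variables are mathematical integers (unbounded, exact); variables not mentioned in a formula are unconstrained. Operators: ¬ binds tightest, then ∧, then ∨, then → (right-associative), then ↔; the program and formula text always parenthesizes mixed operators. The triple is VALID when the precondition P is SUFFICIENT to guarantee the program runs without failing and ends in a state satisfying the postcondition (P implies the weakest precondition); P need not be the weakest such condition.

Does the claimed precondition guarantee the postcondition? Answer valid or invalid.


Working backward. After the program, the postcondition val - 7 < -6 ↔ 2*val + 3*val - 3 = val - 7 must hold; in canonical form it is val < 1 ↔ 4*val = -4.
Before val := u - 3*w: u < 3*w + 1 ↔ 4*u = 12*w - 4
Before val := u - 7: u < 3*w + 1 ↔ 4*u = 12*w - 4
The weakest precondition is u < 3*w + 1 ↔ 4*u = 12*w - 4.
Check whether (u < 10 ↔ 4*u = 32) ∧ w = 3 implies it.
Every state satisfying the precondition satisfies the weakest precondition: the implication holds.
Answer: valid


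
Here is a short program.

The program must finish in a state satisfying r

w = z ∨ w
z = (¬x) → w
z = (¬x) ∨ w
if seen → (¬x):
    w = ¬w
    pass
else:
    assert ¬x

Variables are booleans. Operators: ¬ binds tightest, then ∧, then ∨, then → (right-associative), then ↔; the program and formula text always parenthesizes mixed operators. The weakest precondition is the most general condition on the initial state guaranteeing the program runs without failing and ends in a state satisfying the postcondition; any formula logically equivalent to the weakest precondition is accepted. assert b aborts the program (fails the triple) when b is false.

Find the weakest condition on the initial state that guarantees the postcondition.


Working backward. After the program, r must hold.
Then branch requires r; else branch requires (¬x) ∧ r.
Before the if: ((seen → (¬x)) → r) ∧ ((¬(seen → (¬x))) → ((¬x) ∧ r))
Before z := (¬x) ∨ w: ((seen → (¬x)) → r) ∧ ((¬(seen → (¬x))) → ((¬x) ∧ r))
Before z := (¬x) → w: ((seen → (¬x)) → r) ∧ ((¬(seen → (¬x))) → ((¬x) ∧ r))
Before w := z ∨ w: ((seen → (¬x)) → r) ∧ ((¬(seen → (¬x))) → ((¬x) ∧ r))
Answer: WP = ((seen → (¬x)) → r) ∧ ((¬(seen → (¬x))) → ((¬x) ∧ r))


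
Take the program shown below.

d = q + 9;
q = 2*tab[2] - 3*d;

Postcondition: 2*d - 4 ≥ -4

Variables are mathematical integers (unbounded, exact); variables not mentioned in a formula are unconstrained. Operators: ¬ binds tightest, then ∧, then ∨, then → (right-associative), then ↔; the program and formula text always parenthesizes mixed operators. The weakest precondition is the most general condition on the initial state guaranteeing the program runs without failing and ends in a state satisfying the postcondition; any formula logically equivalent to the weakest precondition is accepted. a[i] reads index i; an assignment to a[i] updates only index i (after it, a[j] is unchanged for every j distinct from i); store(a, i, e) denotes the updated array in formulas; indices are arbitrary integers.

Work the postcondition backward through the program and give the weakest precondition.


Working backward. After the program, the postcondition 2*d - 4 ≥ -4 must hold; in canonical form it is 2*d ≥ 0.
Before q := 2*tab[2] - 3*d: 2*d ≥ 0
Before d := q + 9: 2*q ≥ -18
Answer: WP = 2*q ≥ -18


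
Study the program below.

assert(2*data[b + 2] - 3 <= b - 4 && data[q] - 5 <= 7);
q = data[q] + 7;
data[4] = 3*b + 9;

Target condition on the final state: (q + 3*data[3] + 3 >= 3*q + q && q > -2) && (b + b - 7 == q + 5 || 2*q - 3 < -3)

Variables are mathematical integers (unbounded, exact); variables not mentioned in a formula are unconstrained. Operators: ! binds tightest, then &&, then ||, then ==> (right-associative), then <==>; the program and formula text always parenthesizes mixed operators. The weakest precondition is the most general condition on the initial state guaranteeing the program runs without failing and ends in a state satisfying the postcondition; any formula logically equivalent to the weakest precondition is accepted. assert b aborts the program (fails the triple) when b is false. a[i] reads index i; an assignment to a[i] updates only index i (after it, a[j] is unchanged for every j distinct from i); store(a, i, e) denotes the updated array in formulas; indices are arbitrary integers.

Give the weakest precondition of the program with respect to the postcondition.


Working backward. After the program, the postcondition (q + 3*data[3] + 3 >= 3*q + q && q > -2) && (b + b - 7 == q + 5 || 2*q - 3 < -3) must hold; in canonical form it is 3*data[3] >= 3*q - 3 && q > -2 && (2*b == q + 12 || 2*q < 0).
Before data[4] := 3*b + 9: 3*data[3] >= 3*q - 3 && q > -2 && (2*b == q + 12 || 2*q < 0)
Before q := data[q] + 7: 3*data[3] >= 3*data[q] + 18 && data[q] > -9 && (2*b == data[q] + 19 || 2*data[q] < -14)
Before assert 2*data[b + 2] - 3 <= b - 4 && data[q] - 5 <= 7: 2*data[b + 2] <= b - 1 && data[q] <= 12 && 3*data[3] >= 3*data[q] + 18 && data[q] > -9 && (2*b == data[q] + 19 || 2*data[q] < -14)
Answer: WP = 2*data[b + 2] <= b - 1 && data[q] <= 12 && 3*data[3] >= 3*data[q] + 18 && data[q] > -9 && (2*b == data[q] + 19 || 2*data[q] < -14)


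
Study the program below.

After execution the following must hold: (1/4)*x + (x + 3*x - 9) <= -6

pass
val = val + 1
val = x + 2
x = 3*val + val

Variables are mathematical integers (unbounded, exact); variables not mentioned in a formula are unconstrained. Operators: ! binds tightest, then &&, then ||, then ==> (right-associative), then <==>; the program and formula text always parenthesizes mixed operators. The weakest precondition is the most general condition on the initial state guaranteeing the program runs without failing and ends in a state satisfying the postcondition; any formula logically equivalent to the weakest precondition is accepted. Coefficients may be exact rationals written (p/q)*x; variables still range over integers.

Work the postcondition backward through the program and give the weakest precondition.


Working backward. After the program, the postcondition (1/4)*x + (x + 3*x - 9) <= -6 must hold; in canonical form it is (17/4)*x <= 3.
Before x := 3*val + val: 17*val <= 3
Before val := x + 2: 17*x <= -31
Before val := val + 1: 17*x <= -31
Before skip: 17*x <= -31
Answer: WP = 17*x <= -31


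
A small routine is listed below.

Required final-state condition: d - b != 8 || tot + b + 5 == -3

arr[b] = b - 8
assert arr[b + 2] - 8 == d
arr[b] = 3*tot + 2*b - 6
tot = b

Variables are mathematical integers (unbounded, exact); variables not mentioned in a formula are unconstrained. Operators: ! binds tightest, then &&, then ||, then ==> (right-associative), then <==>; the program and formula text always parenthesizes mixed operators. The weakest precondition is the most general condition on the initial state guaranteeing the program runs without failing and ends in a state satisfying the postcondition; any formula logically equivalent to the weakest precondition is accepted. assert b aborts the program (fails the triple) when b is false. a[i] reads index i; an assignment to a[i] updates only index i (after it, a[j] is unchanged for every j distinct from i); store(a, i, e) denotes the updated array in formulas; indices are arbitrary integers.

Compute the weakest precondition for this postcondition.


Working backward. After the program, the postcondition d - b != 8 || tot + b + 5 == -3 must hold; in canonical form it is d != b + 8 || b + tot == -8.
Before tot := b: d != b + 8 || 2*b == -8
Before arr[b] := 3*tot + 2*b - 6: d != b + 8 || 2*b == -8
Before assert arr[b + 2] - 8 == d: arr[b + 2] == d + 8 && (d != b + 8 || 2*b == -8)
Before arr[b] := b - 8: store(arr, b, b - 8)[b + 2] == d + 8 && (d != b + 8 || 2*b == -8)
Answer: WP = store(arr, b, b - 8)[b + 2] == d + 8 && (d != b + 8 || 2*b == -8)


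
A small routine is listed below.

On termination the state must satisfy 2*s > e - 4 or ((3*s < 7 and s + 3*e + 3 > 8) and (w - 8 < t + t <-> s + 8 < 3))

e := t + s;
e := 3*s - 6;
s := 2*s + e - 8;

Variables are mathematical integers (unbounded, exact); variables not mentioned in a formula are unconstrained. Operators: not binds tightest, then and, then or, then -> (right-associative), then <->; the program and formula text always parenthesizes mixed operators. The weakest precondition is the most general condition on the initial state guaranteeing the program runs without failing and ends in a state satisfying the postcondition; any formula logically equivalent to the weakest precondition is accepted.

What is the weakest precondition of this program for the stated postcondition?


Working backward. After the program, the postcondition 2*s > e - 4 or ((3*s < 7 and s + 3*e + 3 > 8) and (w - 8 < t + t <-> s + 8 < 3)) must hold; in canonical form it is 2*s > e - 4 or (3*s < 7 and 3*e + s > 5 and (w < 2*t + 8 <-> s < -5)).
Before s := 2*s + e - 8: e + 4*s > 12 or (3*e + 6*s < 31 and 4*e + 2*s > 13 and (w < 2*t + 8 <-> e + 2*s < 3))
Before e := 3*s - 6: 7*s > 18 or (15*s < 49 and 14*s > 37 and (w < 2*t + 8 <-> 5*s < 9))
Before e := t + s: 7*s > 18 or (15*s < 49 and 14*s > 37 and (w < 2*t + 8 <-> 5*s < 9))
Answer: WP = 7*s > 18 or (15*s < 49 and 14*s > 37 and (w < 2*t + 8 <-> 5*s < 9))


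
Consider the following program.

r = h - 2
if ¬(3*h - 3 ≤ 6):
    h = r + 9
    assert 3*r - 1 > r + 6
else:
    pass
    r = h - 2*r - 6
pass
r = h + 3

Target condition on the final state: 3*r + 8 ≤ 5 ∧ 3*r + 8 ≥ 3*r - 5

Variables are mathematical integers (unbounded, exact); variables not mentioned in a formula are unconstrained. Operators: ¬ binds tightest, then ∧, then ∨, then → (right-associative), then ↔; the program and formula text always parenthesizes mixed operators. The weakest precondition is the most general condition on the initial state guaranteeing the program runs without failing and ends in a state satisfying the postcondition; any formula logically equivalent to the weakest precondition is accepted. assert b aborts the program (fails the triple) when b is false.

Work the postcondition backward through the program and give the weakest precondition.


Working backward. After the program, the postcondition 3*r + 8 ≤ 5 ∧ 3*r + 8 ≥ 3*r - 5 must hold; in canonical form it is 3*r ≤ -3.
Before r := h + 3: 3*h ≤ -12
Before skip: 3*h ≤ -12
Then branch requires 2*r > 7 ∧ 3*r ≤ -39; else branch requires 3*h ≤ -12.
Before the if: ((¬(3*h ≤ 9)) → (2*r > 7 ∧ 3*r ≤ -39)) ∧ (3*h ≤ 9 → 3*h ≤ -12)
Before r := h - 2: ((¬(3*h ≤ 9)) → (2*h > 11 ∧ 3*h ≤ -33)) ∧ (3*h ≤ 9 → 3*h ≤ -12)
Answer: WP = ((¬(3*h ≤ 9)) → (2*h > 11 ∧ 3*h ≤ -33)) ∧ (3*h ≤ 9 → 3*h ≤ -12)


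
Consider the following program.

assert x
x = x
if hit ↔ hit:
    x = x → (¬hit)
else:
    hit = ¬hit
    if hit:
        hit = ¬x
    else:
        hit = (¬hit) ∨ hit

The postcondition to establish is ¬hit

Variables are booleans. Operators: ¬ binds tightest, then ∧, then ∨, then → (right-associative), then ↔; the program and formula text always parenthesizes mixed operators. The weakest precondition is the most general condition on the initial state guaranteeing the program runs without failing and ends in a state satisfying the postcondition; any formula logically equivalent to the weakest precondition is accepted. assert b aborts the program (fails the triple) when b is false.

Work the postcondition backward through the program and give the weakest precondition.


Working backward. After the program, ¬hit must hold.
Then branch requires ¬hit; else branch requires ((¬hit) → x) ∧ (¬hit).
Before the if: ¬hit
Before x := x: ¬hit
Before assert x: x ∧ (¬hit)
Answer: WP = x ∧ (¬hit)


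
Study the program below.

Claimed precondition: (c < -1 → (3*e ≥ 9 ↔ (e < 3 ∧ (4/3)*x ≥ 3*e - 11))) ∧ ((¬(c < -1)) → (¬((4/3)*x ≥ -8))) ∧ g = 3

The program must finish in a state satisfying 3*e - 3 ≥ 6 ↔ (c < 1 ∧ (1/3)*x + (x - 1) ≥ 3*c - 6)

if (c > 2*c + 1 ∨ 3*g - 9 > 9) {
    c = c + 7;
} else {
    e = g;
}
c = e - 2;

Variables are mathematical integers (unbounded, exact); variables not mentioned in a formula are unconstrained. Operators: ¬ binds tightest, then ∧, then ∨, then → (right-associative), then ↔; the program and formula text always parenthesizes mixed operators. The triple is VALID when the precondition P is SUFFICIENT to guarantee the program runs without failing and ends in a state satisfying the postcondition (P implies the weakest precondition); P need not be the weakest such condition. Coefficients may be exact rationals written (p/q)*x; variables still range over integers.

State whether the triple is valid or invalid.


Working backward. After the program, the postcondition 3*e - 3 ≥ 6 ↔ (c < 1 ∧ (1/3)*x + (x - 1) ≥ 3*c - 6) must hold; in canonical form it is 3*e ≥ 9 ↔ (c < 1 ∧ (4/3)*x ≥ 3*c - 5).
Before c := e - 2: 3*e ≥ 9 ↔ (e < 3 ∧ (4/3)*x ≥ 3*e - 11)
Then branch requires 3*e ≥ 9 ↔ (e < 3 ∧ (4/3)*x ≥ 3*e - 11); else branch requires 3*g ≥ 9 ↔ (g < 3 ∧ (4/3)*x ≥ 3*g - 11).
Before the if: ((c < -1 ∨ 3*g > 18) → (3*e ≥ 9 ↔ (e < 3 ∧ (4/3)*x ≥ 3*e - 11))) ∧ ((¬(c < -1 ∨ 3*g > 18)) → (3*g ≥ 9 ↔ (g < 3 ∧ (4/3)*x ≥ 3*g - 11)))
The weakest precondition is ((c < -1 ∨ 3*g > 18) → (3*e ≥ 9 ↔ (e < 3 ∧ (4/3)*x ≥ 3*e - 11))) ∧ ((¬(c < -1 ∨ 3*g > 18)) → (3*g ≥ 9 ↔ (g < 3 ∧ (4/3)*x ≥ 3*g - 11))).
Check whether (c < -1 → (3*e ≥ 9 ↔ (e < 3 ∧ (4/3)*x ≥ 3*e - 11))) ∧ ((¬(c < -1)) → (¬((4/3)*x ≥ -8))) ∧ g = 3 implies it.
Countermodel: at the initial state c = -1, e = 0, g = 3, x = -7, the precondition holds but the weakest precondition fails.
Answer: invalid


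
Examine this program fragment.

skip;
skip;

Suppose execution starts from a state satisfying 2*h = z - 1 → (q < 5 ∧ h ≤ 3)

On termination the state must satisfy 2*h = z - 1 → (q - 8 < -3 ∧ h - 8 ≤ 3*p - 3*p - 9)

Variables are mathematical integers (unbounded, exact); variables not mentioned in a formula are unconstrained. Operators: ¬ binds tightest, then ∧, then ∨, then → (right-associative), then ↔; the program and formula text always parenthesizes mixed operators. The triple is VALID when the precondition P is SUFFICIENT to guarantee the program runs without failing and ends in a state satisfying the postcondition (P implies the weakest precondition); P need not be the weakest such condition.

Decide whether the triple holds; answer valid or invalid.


Working backward. After the program, the postcondition 2*h = z - 1 → (q - 8 < -3 ∧ h - 8 ≤ 3*p - 3*p - 9) must hold; in canonical form it is 2*h = z - 1 → (q < 5 ∧ h ≤ -1).
Before skip: 2*h = z - 1 → (q < 5 ∧ h ≤ -1)
Before skip: 2*h = z - 1 → (q < 5 ∧ h ≤ -1)
The weakest precondition is 2*h = z - 1 → (q < 5 ∧ h ≤ -1).
Check whether 2*h = z - 1 → (q < 5 ∧ h ≤ 3) implies it.
Countermodel: at the initial state h = 0, q = 4, z = 1, the precondition holds but the weakest precondition fails.
Answer: invalid
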